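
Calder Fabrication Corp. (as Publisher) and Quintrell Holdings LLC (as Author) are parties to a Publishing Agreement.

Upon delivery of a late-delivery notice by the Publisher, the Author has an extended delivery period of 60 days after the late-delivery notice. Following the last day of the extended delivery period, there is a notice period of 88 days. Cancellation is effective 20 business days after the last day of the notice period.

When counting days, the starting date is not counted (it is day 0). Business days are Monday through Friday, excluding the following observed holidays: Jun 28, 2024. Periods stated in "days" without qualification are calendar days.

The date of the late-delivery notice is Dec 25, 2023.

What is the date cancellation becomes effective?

The last day of the extended delivery period: Dec 25, 2023 + 60 days = Feb 23, 2024.
The last day of the notice period: 88 calendar days after Feb 23, 2024 is May 21, 2024.
From Tuesday, May 21, 2024, 20 business days (May 22, May 23, May 24, May 27, …, Jun 14, Jun 17, Jun 18, skipping weekends) brings us to Tuesday, Jun 18, 2024, which is the date cancellation becomes effective.

Jun 18, 2024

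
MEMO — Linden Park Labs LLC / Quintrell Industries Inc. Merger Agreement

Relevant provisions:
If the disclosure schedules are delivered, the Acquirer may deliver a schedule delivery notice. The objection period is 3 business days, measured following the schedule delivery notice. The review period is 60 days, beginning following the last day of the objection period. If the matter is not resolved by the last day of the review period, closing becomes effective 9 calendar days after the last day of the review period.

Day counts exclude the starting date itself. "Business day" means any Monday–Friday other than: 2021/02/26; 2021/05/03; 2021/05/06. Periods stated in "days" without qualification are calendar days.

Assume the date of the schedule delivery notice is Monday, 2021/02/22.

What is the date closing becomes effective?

2021/05/05

From Monday, 2021/02/22, 3 business days (Feb 23, Feb 24, Feb 25, skipping weekends) brings us to Thursday, 2021/02/25, which is the last day of the objection period.
Adding 60 calendar days to 2021/02/25 gives 2021/04/26, which is the last day of the review period.
The date closing becomes effective: 9 calendar days after 2021/04/26 is 2021/05/05.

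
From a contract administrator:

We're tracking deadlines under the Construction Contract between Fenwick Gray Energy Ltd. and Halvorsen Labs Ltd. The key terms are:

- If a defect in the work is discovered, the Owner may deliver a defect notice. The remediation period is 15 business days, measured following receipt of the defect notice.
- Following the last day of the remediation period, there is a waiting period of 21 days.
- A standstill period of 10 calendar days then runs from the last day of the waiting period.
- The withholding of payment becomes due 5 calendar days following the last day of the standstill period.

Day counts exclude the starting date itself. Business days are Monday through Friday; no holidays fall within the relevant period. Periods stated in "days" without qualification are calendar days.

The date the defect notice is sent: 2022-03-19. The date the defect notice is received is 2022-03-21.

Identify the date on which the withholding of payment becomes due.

2022-05-17

The last day of the remediation period: counting 15 business days from Monday, 2022-03-21 (Mar 22, Mar 23, Mar 24, Mar 25, …, Apr 7, Apr 8, Apr 11, skipping weekends) reaches Monday, 2022-04-11.
The last day of the waiting period: 2022-04-11 + 21 days = 2022-05-02.
The last day of the standstill period: 10 calendar days after 2022-05-02 is 2022-05-12.
Adding 5 calendar days to 2022-05-12 gives 2022-05-17, which is the date on which the withholding of payment becomes due.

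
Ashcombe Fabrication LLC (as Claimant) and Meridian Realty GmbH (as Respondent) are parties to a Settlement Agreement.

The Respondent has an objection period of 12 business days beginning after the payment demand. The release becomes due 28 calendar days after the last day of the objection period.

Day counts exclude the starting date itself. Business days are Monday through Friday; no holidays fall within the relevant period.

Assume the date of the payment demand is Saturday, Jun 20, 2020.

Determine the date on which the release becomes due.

The last day of the objection period: counting 12 business days from Saturday, Jun 20, 2020 (Jun 22, Jun 23, Jun 24, Jun 25, …, Jul 3, Jul 6, Jul 7, skipping weekends) reaches Tuesday, Jul 7, 2020.
Adding 28 calendar days to Jul 7, 2020 gives Aug 4, 2020, which is the date on which the release becomes due.

Aug 4, 2020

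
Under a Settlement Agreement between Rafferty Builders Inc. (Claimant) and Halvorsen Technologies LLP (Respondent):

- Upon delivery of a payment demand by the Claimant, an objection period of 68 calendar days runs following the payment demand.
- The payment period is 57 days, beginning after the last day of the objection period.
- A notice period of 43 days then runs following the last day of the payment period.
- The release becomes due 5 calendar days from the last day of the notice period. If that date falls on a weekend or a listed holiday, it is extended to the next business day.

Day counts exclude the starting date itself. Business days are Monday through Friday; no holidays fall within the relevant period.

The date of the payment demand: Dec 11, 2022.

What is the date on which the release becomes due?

Adding 68 calendar days to Dec 11, 2022 gives Feb 17, 2023, which is the last day of the objection period.
Adding 57 calendar days to Feb 17, 2023 gives Apr 15, 2023, which is the last day of the payment period.
Adding 43 calendar days to Apr 15, 2023 gives May 28, 2023, which is the last day of the notice period.
Adding 5 calendar days to May 28, 2023 gives Jun 2, 2023, which is the date on which the release becomes due. Jun 2, 2023 is a Friday, so no roll-forward applies.

Jun 2, 2023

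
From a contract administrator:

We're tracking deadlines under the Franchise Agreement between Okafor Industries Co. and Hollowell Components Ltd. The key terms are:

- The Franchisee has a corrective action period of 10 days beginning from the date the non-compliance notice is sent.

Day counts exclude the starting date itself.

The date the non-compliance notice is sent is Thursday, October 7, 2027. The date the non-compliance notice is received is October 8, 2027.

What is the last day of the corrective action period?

The last day of the corrective action period: 10 calendar days after October 7, 2027 is October 17, 2027.

October 17, 2027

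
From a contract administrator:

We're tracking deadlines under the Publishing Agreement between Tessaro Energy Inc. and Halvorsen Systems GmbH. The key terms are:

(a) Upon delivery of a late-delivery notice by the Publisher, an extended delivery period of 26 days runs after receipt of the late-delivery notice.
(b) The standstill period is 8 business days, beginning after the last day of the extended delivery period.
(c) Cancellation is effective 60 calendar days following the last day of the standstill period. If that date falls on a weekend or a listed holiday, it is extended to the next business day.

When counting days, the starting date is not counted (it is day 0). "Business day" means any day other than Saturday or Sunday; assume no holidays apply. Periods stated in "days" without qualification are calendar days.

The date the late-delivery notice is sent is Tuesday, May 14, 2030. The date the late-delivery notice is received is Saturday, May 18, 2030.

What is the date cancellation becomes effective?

The last day of the extended delivery period: 26 calendar days after May 18, 2030 is June 13, 2030.
The last day of the standstill period: 8 business days after Thursday, June 13, 2030, skipping weekends — Jun 14, Jun 17, Jun 18, Jun 19, Jun 20, Jun 21, Jun 24, Jun 25 — lands on Tuesday, June 25, 2030.
The date cancellation becomes effective: 60 calendar days after June 25, 2030 is August 24, 2030. That falls on a Saturday, so it rolls to the next business day, Monday, August 26, 2030.

August 26, 2030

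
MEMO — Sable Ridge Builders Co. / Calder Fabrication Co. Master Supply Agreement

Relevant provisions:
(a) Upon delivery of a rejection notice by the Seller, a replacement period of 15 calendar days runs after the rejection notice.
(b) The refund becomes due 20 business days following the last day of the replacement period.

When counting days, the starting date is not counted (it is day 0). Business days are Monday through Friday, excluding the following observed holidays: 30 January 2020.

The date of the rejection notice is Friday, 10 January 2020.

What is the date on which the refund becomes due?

The last day of the replacement period: 15 calendar days after 10 January 2020 is 25 January 2020.
The date on which the refund becomes due: 20 business days after Saturday, 25 January 2020, skipping weekends and the listed holiday on Jan 30 — Jan 27, Jan 28, Jan 29, Jan 31, …, Feb 20, Feb 21, Feb 24 — lands on Monday, 24 February 2020.

24 February 2020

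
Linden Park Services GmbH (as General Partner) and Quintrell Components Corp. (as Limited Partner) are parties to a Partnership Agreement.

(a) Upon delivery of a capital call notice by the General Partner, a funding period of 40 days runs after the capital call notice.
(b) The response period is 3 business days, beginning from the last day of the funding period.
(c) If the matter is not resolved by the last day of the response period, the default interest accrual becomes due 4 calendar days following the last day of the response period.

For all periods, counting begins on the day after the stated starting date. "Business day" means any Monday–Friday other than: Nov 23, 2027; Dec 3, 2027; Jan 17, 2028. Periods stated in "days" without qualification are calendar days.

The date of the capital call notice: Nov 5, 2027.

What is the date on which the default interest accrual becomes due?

The last day of the funding period: 40 calendar days after Nov 5, 2027 is Dec 15, 2027.
The last day of the response period: counting 3 business days from Wednesday, Dec 15, 2027 (Dec 16, Dec 17, Dec 20, skipping weekends) reaches Monday, Dec 20, 2027.
The date on which the default interest accrual becomes due: Dec 20, 2027 + 4 days = Dec 24, 2027.

Dec 24, 2027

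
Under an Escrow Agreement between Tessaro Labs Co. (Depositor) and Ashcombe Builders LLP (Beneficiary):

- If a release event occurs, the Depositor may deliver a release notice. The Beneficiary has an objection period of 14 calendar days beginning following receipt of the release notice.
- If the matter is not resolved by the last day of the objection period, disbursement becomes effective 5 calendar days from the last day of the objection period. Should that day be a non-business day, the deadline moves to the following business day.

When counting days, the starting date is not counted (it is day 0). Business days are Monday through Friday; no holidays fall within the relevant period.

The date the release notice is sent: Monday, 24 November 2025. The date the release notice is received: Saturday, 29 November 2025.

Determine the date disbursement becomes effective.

18 December 2025

The last day of the objection period: 14 calendar days after 29 November 2025 is 13 December 2025.
Adding 5 calendar days to 13 December 2025 gives 18 December 2025, which is the date disbursement becomes effective. 18 December 2025 is a Thursday, so no roll-forward applies.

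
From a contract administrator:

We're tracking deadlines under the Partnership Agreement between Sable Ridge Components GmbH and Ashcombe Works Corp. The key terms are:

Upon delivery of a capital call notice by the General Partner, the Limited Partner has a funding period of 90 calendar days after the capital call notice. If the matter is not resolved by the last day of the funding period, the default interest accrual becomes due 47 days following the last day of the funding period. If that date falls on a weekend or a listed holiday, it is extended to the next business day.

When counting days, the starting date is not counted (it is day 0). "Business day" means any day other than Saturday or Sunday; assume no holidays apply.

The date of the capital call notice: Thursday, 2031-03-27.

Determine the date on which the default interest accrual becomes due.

The last day of the funding period: 2031-03-27 + 90 days = 2031-06-25.
The date on which the default interest accrual becomes due: 47 calendar days after 2031-06-25 is 2031-08-11. 2031-08-11 is a Monday, so no roll-forward applies.

2031-08-11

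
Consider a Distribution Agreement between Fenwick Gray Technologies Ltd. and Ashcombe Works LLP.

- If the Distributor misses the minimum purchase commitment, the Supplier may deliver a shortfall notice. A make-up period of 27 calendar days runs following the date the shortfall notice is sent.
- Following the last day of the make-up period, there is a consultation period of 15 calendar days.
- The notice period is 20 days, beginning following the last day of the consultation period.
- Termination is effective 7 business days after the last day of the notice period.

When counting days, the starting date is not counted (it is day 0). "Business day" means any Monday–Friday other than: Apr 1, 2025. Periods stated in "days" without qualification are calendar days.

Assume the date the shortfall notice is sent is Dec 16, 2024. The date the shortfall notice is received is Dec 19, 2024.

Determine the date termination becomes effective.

Adding 27 calendar days to Dec 16, 2024 gives Jan 12, 2025, which is the last day of the make-up period.
Adding 15 calendar days to Jan 12, 2025 gives Jan 27, 2025, which is the last day of the consultation period.
The last day of the notice period: 20 calendar days after Jan 27, 2025 is Feb 16, 2025.
From Sunday, Feb 16, 2025, 7 business days (Feb 17, Feb 18, Feb 19, Feb 20, Feb 21, Feb 24, Feb 25, skipping weekends) brings us to Tuesday, Feb 25, 2025, which is the date termination becomes effective.

Feb 25, 2025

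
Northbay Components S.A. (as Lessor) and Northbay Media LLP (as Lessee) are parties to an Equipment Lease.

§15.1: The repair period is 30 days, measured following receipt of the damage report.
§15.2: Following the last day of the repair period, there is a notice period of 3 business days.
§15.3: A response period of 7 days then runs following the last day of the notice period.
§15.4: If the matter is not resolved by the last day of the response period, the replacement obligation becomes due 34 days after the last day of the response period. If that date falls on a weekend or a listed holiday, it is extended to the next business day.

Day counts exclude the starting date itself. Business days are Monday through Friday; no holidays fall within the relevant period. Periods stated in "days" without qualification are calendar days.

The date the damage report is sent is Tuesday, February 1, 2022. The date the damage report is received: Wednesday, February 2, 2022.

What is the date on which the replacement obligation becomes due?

Adding 30 calendar days to February 2, 2022 gives March 4, 2022, which is the last day of the repair period.
The last day of the notice period: counting 3 business days from Friday, March 4, 2022 (Mar 7, Mar 8, Mar 9, skipping weekends) reaches Wednesday, March 9, 2022.
The last day of the response period: 7 calendar days after March 9, 2022 is March 16, 2022.
Adding 34 calendar days to March 16, 2022 gives April 19, 2022, which is the date on which the replacement obligation becomes due. April 19, 2022 is a Tuesday, so no roll-forward applies.

April 19, 2022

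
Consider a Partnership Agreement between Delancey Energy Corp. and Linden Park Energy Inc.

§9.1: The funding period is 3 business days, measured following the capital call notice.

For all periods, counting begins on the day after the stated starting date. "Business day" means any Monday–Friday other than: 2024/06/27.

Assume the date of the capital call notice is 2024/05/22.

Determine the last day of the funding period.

The last day of the funding period: counting 3 business days from Wednesday, 2024/05/22 (May 23, May 24, May 27, skipping weekends) reaches Monday, 2024/05/27.

2024/05/27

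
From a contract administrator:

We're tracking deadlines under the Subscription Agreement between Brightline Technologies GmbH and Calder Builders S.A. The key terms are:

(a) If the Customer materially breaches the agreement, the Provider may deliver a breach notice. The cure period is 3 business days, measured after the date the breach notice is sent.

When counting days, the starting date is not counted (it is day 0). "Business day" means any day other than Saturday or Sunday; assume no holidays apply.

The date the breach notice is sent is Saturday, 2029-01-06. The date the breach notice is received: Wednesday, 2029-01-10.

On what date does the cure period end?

From Saturday, 2029-01-06, 3 business days (Jan 8, Jan 9, Jan 10, skipping weekends) brings us to Wednesday, 2029-01-10, which is the last day of the cure period.

2029-01-10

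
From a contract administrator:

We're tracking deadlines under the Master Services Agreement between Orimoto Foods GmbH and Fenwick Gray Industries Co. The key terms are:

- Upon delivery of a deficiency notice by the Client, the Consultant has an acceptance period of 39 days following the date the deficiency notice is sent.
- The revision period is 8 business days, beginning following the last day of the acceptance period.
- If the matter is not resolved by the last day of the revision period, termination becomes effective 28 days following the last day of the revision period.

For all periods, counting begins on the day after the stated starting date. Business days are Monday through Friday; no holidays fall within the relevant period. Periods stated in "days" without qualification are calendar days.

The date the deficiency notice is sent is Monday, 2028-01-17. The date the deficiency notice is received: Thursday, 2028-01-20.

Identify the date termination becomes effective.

2028-04-05

The last day of the acceptance period: 39 calendar days after 2028-01-17 is 2028-02-25.
The last day of the revision period: counting 8 business days from Friday, 2028-02-25 (Feb 28, Feb 29, Mar 1, Mar 2, Mar 3, Mar 6, Mar 7, Mar 8, skipping weekends) reaches Wednesday, 2028-03-08.
Adding 28 calendar days to 2028-03-08 gives 2028-04-05, which is the date termination becomes effective.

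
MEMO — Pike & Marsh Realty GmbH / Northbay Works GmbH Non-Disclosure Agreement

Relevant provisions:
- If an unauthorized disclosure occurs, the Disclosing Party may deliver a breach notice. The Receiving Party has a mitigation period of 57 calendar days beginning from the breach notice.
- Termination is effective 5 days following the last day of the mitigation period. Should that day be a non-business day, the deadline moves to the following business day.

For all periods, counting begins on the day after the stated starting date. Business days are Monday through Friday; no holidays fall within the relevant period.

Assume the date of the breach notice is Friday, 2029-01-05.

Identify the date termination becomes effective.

Adding 57 calendar days to 2029-01-05 gives 2029-03-03, which is the last day of the mitigation period.
The date termination becomes effective: 2029-03-03 + 5 days = 2029-03-08. 2029-03-08 is a Thursday, so no roll-forward applies.

2029-03-08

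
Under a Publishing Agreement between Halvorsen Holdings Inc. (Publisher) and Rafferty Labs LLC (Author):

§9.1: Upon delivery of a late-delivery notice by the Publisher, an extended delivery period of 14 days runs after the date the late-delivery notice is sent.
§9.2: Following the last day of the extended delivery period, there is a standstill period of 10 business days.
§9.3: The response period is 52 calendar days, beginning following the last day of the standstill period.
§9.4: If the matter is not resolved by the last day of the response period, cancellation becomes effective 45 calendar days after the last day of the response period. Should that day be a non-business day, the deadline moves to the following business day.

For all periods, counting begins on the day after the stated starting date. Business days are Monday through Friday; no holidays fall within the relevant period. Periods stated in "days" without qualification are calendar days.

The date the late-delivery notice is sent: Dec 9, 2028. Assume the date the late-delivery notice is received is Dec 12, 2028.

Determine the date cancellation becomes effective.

Apr 12, 2029

Adding 14 calendar days to Dec 9, 2028 gives Dec 23, 2028, which is the last day of the extended delivery period.
From Saturday, Dec 23, 2028, 10 business days (Dec 25, Dec 26, Dec 27, Dec 28, Dec 29, Jan 1, Jan 2, Jan 3, Jan 4, Jan 5, skipping weekends) brings us to Friday, Jan 5, 2029, which is the last day of the standstill period.
Adding 52 calendar days to Jan 5, 2029 gives Feb 26, 2029, which is the last day of the response period.
Adding 45 calendar days to Feb 26, 2029 gives Apr 12, 2029, which is the date cancellation becomes effective. Apr 12, 2029 is a Thursday, so no roll-forward applies.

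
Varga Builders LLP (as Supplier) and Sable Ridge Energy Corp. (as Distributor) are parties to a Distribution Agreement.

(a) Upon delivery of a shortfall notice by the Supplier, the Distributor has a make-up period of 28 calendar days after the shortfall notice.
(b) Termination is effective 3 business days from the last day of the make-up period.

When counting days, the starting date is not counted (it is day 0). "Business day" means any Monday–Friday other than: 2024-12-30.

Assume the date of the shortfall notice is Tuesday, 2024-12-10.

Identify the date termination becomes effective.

The last day of the make-up period: 2024-12-10 + 28 days = 2025-01-07.
The date termination becomes effective: counting 3 business days from Tuesday, 2025-01-07 (Jan 8, Jan 9, Jan 10, skipping weekends) reaches Friday, 2025-01-10.

2025-01-10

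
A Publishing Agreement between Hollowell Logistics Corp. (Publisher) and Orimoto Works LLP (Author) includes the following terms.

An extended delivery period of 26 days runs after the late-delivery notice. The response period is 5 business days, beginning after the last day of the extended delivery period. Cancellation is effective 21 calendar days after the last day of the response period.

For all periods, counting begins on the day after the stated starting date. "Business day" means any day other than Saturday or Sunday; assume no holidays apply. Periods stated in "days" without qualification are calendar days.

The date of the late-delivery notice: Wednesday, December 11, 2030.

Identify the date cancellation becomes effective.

Adding 26 calendar days to December 11, 2030 gives January 6, 2031, which is the last day of the extended delivery period.
The last day of the response period: 5 business days after Monday, January 6, 2031, skipping weekends — Jan 7, Jan 8, Jan 9, Jan 10, Jan 13 — lands on Monday, January 13, 2031.
The date cancellation becomes effective: January 13, 2031 + 21 days = February 3, 2031.

February 3, 2031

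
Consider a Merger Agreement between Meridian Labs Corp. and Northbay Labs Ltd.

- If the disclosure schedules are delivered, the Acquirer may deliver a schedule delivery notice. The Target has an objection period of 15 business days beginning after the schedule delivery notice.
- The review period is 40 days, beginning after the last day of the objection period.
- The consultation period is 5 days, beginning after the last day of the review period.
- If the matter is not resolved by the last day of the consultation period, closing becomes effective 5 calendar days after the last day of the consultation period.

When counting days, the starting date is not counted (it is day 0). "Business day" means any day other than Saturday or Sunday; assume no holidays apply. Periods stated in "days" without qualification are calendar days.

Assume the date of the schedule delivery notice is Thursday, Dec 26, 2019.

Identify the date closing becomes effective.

Mar 6, 2020

The last day of the objection period: 15 business days after Thursday, Dec 26, 2019, skipping weekends — Dec 27, Dec 30, Dec 31, Jan 1, …, Jan 14, Jan 15, Jan 16 — lands on Thursday, Jan 16, 2020.
Adding 40 calendar days to Jan 16, 2020 gives Feb 25, 2020, which is the last day of the review period.
The last day of the consultation period: 5 calendar days after Feb 25, 2020 is Mar 1, 2020.
The date closing becomes effective: Mar 1, 2020 + 5 days = Mar 6, 2020.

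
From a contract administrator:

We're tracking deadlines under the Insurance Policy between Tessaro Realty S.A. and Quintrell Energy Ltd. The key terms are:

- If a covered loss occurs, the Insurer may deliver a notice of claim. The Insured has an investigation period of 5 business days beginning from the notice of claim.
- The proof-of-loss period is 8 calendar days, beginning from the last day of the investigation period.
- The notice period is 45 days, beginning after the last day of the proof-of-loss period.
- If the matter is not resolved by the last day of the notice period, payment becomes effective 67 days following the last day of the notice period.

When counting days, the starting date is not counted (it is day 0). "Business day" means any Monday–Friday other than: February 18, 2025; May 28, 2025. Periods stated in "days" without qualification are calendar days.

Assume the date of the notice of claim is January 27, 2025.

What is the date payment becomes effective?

June 3, 2025

The last day of the investigation period: 5 business days after Monday, January 27, 2025, skipping weekends — Jan 28, Jan 29, Jan 30, Jan 31, Feb 3 — lands on Monday, February 3, 2025.
Adding 8 calendar days to February 3, 2025 gives February 11, 2025, which is the last day of the proof-of-loss period.
The last day of the notice period: 45 calendar days after February 11, 2025 is March 28, 2025.
Adding 67 calendar days to March 28, 2025 gives June 3, 2025, which is the date payment becomes effective.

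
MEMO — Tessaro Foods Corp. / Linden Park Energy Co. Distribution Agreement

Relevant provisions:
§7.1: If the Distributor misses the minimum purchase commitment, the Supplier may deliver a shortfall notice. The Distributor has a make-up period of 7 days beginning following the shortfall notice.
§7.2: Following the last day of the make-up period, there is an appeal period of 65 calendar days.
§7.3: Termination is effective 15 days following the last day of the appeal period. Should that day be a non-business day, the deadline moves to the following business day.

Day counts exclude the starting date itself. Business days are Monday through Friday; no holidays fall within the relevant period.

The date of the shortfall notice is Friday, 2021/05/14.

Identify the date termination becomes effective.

2021/08/09

The last day of the make-up period: 2021/05/14 + 7 days = 2021/05/21.
Adding 65 calendar days to 2021/05/21 gives 2021/07/25, which is the last day of the appeal period.
Adding 15 calendar days to 2021/07/25 gives 2021/08/09, which is the date termination becomes effective. 2021/08/09 is a Monday, so no roll-forward applies.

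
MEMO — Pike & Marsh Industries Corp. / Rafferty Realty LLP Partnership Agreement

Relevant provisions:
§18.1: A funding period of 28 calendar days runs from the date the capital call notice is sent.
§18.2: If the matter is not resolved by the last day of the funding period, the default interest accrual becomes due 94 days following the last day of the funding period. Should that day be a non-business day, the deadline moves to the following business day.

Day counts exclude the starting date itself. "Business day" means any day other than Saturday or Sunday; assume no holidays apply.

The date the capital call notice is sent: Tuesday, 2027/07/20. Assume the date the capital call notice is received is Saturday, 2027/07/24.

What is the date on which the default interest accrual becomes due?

The last day of the funding period: 2027/07/20 + 28 days = 2027/08/17.
The date on which the default interest accrual becomes due: 2027/08/17 + 94 days = 2027/11/19. 2027/11/19 is a Friday, so no roll-forward applies.

2027/11/19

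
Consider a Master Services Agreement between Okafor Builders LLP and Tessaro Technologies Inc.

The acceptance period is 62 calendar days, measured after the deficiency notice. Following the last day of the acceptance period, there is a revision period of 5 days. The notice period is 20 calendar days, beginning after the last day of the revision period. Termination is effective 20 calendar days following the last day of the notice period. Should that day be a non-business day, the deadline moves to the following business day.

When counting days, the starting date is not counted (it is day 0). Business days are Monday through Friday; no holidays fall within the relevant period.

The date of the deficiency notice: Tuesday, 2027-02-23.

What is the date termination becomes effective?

Adding 62 calendar days to 2027-02-23 gives 2027-04-26, which is the last day of the acceptance period.
Adding 5 calendar days to 2027-04-26 gives 2027-05-01, which is the last day of the revision period.
The last day of the notice period: 2027-05-01 + 20 days = 2027-05-21.
The date termination becomes effective: 2027-05-21 + 20 days = 2027-06-10. 2027-06-10 is a Thursday, so no roll-forward applies.

2027-06-10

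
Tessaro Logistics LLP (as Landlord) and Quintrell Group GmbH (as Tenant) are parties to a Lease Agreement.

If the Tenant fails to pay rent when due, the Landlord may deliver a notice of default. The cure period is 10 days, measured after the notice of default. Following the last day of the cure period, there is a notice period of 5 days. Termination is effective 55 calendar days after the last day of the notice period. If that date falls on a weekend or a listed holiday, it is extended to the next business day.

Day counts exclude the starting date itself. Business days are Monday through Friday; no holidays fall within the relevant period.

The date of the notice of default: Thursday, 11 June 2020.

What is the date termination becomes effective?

Adding 10 calendar days to 11 June 2020 gives 21 June 2020, which is the last day of the cure period.
The last day of the notice period: 21 June 2020 + 5 days = 26 June 2020.
The date termination becomes effective: 26 June 2020 + 55 days = 20 August 2020. 20 August 2020 is a Thursday, so no roll-forward applies.

20 August 2020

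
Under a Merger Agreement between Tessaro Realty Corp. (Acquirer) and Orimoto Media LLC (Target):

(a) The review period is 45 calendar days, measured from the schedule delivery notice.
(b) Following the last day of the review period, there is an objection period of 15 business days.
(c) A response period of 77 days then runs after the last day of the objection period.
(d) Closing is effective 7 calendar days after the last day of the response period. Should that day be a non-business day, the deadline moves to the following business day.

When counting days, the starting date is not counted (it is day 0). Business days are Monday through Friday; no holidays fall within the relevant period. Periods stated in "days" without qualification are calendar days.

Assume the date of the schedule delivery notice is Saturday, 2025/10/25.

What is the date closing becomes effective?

2026/03/24

Adding 45 calendar days to 2025/10/25 gives 2025/12/09, which is the last day of the review period.
From Tuesday, 2025/12/09, 15 business days (Dec 10, Dec 11, Dec 12, Dec 15, …, Dec 26, Dec 29, Dec 30, skipping weekends) brings us to Tuesday, 2025/12/30, which is the last day of the objection period.
The last day of the response period: 77 calendar days after 2025/12/30 is 2026/03/17.
The date closing becomes effective: 2026/03/17 + 7 days = 2026/03/24. 2026/03/24 is a Tuesday, so no roll-forward applies.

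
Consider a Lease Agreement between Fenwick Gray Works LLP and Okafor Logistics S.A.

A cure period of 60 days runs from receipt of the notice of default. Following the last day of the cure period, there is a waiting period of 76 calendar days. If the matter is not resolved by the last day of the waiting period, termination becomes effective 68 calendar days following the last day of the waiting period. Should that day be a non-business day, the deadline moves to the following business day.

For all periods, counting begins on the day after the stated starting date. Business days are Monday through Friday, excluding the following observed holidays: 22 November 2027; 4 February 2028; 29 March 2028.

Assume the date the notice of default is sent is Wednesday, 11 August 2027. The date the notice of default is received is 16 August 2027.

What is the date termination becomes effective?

7 March 2028

The last day of the cure period: 16 August 2027 + 60 days = 15 October 2027.
Adding 76 calendar days to 15 October 2027 gives 30 December 2027, which is the last day of the waiting period.
The date termination becomes effective: 68 calendar days after 30 December 2027 is 7 March 2028. 7 March 2028 is a Tuesday and is not a listed holiday, so no roll-forward applies.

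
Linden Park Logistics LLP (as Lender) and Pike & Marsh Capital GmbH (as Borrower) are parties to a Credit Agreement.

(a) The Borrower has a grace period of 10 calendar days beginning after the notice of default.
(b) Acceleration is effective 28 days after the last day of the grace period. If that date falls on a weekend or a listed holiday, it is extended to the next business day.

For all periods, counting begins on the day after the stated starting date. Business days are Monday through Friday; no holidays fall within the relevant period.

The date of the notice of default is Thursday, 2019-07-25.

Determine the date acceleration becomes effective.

The last day of the grace period: 2019-07-25 + 10 days = 2019-08-04.
The date acceleration becomes effective: 2019-08-04 + 28 days = 2019-09-01. That falls on a Sunday, so it rolls to the next business day, Monday, 2019-09-02.

2019-09-02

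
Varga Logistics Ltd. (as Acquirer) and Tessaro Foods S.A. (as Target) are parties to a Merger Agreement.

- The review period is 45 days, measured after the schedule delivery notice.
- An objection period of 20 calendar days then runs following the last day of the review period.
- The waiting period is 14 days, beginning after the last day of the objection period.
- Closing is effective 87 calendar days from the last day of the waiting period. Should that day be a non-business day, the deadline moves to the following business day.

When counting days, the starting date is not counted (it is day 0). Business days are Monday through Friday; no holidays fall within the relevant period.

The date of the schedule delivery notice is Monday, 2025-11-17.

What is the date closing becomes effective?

2026-05-04

The last day of the review period: 45 calendar days after 2025-11-17 is 2026-01-01.
The last day of the objection period: 20 calendar days after 2026-01-01 is 2026-01-21.
Adding 14 calendar days to 2026-01-21 gives 2026-02-04, which is the last day of the waiting period.
The date closing becomes effective: 87 calendar days after 2026-02-04 is 2026-05-02. That falls on a Saturday, so it rolls to the next business day, Monday, 2026-05-04.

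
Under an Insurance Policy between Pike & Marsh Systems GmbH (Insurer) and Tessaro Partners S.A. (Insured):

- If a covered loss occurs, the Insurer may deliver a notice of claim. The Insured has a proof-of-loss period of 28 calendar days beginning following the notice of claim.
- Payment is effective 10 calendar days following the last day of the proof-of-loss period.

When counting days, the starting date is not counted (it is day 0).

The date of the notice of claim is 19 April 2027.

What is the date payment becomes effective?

Adding 28 calendar days to 19 April 2027 gives 17 May 2027, which is the last day of the proof-of-loss period.
The date payment becomes effective: 10 calendar days after 17 May 2027 is 27 May 2027.

27 May 2027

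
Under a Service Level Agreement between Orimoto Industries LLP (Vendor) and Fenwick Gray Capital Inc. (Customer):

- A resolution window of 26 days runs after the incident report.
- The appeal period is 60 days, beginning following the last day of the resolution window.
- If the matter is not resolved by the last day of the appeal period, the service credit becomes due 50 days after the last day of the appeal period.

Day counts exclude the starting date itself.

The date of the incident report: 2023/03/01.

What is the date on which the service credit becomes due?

Adding 26 calendar days to 2023/03/01 gives 2023/03/27, which is the last day of the resolution window.
Adding 60 calendar days to 2023/03/27 gives 2023/05/26, which is the last day of the appeal period.
The date on which the service credit becomes due: 50 calendar days after 2023/05/26 is 2023/07/15.

2023/07/15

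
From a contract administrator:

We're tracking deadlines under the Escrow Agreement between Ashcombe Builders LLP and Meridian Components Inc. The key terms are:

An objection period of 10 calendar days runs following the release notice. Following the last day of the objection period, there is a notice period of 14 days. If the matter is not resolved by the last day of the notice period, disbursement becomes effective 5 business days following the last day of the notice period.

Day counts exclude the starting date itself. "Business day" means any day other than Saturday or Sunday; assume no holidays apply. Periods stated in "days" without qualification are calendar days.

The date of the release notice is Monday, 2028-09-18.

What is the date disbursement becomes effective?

Adding 10 calendar days to 2028-09-18 gives 2028-09-28, which is the last day of the objection period.
Adding 14 calendar days to 2028-09-28 gives 2028-10-12, which is the last day of the notice period.
From Thursday, 2028-10-12, 5 business days (Oct 13, Oct 16, Oct 17, Oct 18, Oct 19, skipping weekends) brings us to Thursday, 2028-10-19, which is the date disbursement becomes effective.

2028-10-19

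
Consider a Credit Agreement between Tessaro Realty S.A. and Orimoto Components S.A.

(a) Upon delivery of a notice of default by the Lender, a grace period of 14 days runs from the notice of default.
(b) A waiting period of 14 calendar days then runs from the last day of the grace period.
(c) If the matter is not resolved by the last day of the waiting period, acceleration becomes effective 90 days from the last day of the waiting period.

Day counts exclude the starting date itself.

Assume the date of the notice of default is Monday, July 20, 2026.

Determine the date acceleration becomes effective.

Adding 14 calendar days to July 20, 2026 gives August 3, 2026, which is the last day of the grace period.
The last day of the waiting period: 14 calendar days after August 3, 2026 is August 17, 2026.
Adding 90 calendar days to August 17, 2026 gives November 15, 2026, which is the date acceleration becomes effective.

November 15, 2026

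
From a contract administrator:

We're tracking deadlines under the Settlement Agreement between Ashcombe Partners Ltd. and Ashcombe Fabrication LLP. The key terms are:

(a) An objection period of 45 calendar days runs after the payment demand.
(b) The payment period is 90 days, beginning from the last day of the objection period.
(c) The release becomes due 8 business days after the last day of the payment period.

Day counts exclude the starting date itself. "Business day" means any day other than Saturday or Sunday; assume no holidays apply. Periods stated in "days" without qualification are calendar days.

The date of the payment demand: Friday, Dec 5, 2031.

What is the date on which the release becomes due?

The last day of the objection period: 45 calendar days after Dec 5, 2031 is Jan 19, 2032.
The last day of the payment period: Jan 19, 2032 + 90 days = Apr 18, 2032.
From Sunday, Apr 18, 2032, 8 business days (Apr 19, Apr 20, Apr 21, Apr 22, Apr 23, Apr 26, Apr 27, Apr 28, skipping weekends) brings us to Wednesday, Apr 28, 2032, which is the date on which the release becomes due.

Apr 28, 2032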